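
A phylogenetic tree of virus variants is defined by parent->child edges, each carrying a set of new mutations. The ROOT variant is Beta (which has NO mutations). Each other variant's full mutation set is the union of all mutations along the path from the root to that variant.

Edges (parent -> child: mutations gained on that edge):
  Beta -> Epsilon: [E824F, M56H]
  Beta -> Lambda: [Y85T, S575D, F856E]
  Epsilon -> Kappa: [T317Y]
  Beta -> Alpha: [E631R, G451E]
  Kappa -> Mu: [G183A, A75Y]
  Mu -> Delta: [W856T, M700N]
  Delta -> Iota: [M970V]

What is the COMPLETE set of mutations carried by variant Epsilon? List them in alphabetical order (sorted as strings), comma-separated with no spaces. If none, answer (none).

Answer: E824F,M56H

Derivation:
At Beta: gained [] -> total []
At Epsilon: gained ['E824F', 'M56H'] -> total ['E824F', 'M56H']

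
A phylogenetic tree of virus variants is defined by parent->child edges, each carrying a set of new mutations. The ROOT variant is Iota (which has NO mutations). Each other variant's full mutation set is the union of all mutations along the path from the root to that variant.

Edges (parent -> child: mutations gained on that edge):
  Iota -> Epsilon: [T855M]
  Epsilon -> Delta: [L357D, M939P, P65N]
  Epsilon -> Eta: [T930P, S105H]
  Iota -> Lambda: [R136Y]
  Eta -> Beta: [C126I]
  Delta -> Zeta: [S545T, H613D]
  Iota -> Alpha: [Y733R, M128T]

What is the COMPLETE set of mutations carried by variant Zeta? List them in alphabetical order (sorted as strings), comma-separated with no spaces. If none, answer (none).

Answer: H613D,L357D,M939P,P65N,S545T,T855M

Derivation:
At Iota: gained [] -> total []
At Epsilon: gained ['T855M'] -> total ['T855M']
At Delta: gained ['L357D', 'M939P', 'P65N'] -> total ['L357D', 'M939P', 'P65N', 'T855M']
At Zeta: gained ['S545T', 'H613D'] -> total ['H613D', 'L357D', 'M939P', 'P65N', 'S545T', 'T855M']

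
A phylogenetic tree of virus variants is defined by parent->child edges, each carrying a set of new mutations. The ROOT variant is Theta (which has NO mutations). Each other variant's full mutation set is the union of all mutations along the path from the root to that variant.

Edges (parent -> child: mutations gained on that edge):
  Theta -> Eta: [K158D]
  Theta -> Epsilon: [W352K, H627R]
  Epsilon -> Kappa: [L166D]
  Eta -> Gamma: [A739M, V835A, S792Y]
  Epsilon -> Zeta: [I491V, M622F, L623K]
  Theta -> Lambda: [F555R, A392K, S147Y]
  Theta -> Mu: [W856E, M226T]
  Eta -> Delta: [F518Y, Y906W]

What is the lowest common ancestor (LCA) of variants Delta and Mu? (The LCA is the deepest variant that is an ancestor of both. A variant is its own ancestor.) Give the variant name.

Path from root to Delta: Theta -> Eta -> Delta
  ancestors of Delta: {Theta, Eta, Delta}
Path from root to Mu: Theta -> Mu
  ancestors of Mu: {Theta, Mu}
Common ancestors: {Theta}
Walk up from Mu: Mu (not in ancestors of Delta), Theta (in ancestors of Delta)
Deepest common ancestor (LCA) = Theta

Answer: Theta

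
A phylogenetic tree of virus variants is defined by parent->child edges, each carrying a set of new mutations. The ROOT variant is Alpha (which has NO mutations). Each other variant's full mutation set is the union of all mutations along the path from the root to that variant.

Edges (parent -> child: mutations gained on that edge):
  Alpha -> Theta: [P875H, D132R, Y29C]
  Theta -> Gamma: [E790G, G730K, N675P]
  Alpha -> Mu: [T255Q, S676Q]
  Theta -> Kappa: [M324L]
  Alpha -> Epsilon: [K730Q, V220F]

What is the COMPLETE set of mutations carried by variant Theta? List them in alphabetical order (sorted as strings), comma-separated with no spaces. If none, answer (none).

At Alpha: gained [] -> total []
At Theta: gained ['P875H', 'D132R', 'Y29C'] -> total ['D132R', 'P875H', 'Y29C']

Answer: D132R,P875H,Y29C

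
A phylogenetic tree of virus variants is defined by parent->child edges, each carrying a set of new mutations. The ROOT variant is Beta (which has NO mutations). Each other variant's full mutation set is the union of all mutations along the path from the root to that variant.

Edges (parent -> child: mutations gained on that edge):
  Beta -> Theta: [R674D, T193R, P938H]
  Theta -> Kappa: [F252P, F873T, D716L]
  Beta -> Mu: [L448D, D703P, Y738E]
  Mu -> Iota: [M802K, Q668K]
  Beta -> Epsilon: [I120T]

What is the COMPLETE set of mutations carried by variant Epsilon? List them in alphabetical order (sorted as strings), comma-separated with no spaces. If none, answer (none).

Answer: I120T

Derivation:
At Beta: gained [] -> total []
At Epsilon: gained ['I120T'] -> total ['I120T']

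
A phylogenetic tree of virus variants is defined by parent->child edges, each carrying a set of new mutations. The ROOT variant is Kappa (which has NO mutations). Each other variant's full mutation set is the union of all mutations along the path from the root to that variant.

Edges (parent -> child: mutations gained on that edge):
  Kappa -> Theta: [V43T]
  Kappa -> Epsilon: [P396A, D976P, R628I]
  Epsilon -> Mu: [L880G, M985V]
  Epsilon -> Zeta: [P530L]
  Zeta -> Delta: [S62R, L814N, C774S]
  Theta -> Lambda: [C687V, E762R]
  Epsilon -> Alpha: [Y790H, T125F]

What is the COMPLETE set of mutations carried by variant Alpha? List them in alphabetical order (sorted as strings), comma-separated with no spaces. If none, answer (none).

At Kappa: gained [] -> total []
At Epsilon: gained ['P396A', 'D976P', 'R628I'] -> total ['D976P', 'P396A', 'R628I']
At Alpha: gained ['Y790H', 'T125F'] -> total ['D976P', 'P396A', 'R628I', 'T125F', 'Y790H']

Answer: D976P,P396A,R628I,T125F,Y790H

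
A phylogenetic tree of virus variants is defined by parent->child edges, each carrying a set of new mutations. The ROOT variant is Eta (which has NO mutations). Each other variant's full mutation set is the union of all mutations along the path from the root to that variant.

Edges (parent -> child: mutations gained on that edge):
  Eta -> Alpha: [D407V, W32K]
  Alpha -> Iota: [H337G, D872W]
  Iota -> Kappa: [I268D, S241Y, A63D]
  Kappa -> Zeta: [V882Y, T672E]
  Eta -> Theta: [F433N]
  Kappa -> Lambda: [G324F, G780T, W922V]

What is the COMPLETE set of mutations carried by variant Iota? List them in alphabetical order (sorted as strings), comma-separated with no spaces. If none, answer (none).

Answer: D407V,D872W,H337G,W32K

Derivation:
At Eta: gained [] -> total []
At Alpha: gained ['D407V', 'W32K'] -> total ['D407V', 'W32K']
At Iota: gained ['H337G', 'D872W'] -> total ['D407V', 'D872W', 'H337G', 'W32K']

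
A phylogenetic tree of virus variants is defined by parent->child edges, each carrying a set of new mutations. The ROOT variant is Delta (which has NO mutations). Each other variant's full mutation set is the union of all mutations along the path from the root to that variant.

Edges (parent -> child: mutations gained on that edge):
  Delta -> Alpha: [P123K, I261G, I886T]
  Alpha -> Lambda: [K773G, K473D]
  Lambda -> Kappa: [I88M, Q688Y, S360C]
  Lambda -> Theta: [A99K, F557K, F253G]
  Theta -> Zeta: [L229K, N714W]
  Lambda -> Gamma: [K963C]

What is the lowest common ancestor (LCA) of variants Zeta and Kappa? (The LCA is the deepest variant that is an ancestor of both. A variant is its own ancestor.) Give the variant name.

Answer: Lambda

Derivation:
Path from root to Zeta: Delta -> Alpha -> Lambda -> Theta -> Zeta
  ancestors of Zeta: {Delta, Alpha, Lambda, Theta, Zeta}
Path from root to Kappa: Delta -> Alpha -> Lambda -> Kappa
  ancestors of Kappa: {Delta, Alpha, Lambda, Kappa}
Common ancestors: {Delta, Alpha, Lambda}
Walk up from Kappa: Kappa (not in ancestors of Zeta), Lambda (in ancestors of Zeta), Alpha (in ancestors of Zeta), Delta (in ancestors of Zeta)
Deepest common ancestor (LCA) = Lambda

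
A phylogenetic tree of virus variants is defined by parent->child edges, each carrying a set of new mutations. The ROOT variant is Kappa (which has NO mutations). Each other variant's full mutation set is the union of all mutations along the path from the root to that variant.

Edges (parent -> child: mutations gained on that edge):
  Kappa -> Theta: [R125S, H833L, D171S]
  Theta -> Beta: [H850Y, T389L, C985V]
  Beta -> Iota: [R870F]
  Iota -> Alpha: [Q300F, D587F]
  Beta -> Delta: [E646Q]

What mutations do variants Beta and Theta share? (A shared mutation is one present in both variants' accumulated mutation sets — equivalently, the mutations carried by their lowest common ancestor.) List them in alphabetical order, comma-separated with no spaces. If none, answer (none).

Answer: D171S,H833L,R125S

Derivation:
Accumulating mutations along path to Beta:
  At Kappa: gained [] -> total []
  At Theta: gained ['R125S', 'H833L', 'D171S'] -> total ['D171S', 'H833L', 'R125S']
  At Beta: gained ['H850Y', 'T389L', 'C985V'] -> total ['C985V', 'D171S', 'H833L', 'H850Y', 'R125S', 'T389L']
Mutations(Beta) = ['C985V', 'D171S', 'H833L', 'H850Y', 'R125S', 'T389L']
Accumulating mutations along path to Theta:
  At Kappa: gained [] -> total []
  At Theta: gained ['R125S', 'H833L', 'D171S'] -> total ['D171S', 'H833L', 'R125S']
Mutations(Theta) = ['D171S', 'H833L', 'R125S']
Intersection: ['C985V', 'D171S', 'H833L', 'H850Y', 'R125S', 'T389L'] ∩ ['D171S', 'H833L', 'R125S'] = ['D171S', 'H833L', 'R125S']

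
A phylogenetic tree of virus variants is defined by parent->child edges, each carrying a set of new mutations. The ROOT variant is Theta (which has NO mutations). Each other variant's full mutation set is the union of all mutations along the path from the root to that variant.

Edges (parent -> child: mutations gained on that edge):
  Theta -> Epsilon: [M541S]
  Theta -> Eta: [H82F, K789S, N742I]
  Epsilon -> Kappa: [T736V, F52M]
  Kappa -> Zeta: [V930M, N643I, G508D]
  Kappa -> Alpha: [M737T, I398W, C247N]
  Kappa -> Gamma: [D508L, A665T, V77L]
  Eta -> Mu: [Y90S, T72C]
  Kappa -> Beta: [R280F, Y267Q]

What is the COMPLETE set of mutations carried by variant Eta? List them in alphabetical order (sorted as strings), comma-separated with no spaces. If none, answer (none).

Answer: H82F,K789S,N742I

Derivation:
At Theta: gained [] -> total []
At Eta: gained ['H82F', 'K789S', 'N742I'] -> total ['H82F', 'K789S', 'N742I']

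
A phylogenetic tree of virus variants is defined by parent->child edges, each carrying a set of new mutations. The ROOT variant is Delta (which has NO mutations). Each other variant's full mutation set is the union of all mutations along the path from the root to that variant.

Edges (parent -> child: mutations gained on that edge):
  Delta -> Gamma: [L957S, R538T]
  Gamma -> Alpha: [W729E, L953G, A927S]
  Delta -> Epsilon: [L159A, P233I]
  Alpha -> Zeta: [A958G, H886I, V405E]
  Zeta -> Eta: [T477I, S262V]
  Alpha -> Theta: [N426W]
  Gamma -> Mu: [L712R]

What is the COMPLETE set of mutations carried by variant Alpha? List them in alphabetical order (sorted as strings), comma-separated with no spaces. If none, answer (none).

Answer: A927S,L953G,L957S,R538T,W729E

Derivation:
At Delta: gained [] -> total []
At Gamma: gained ['L957S', 'R538T'] -> total ['L957S', 'R538T']
At Alpha: gained ['W729E', 'L953G', 'A927S'] -> total ['A927S', 'L953G', 'L957S', 'R538T', 'W729E']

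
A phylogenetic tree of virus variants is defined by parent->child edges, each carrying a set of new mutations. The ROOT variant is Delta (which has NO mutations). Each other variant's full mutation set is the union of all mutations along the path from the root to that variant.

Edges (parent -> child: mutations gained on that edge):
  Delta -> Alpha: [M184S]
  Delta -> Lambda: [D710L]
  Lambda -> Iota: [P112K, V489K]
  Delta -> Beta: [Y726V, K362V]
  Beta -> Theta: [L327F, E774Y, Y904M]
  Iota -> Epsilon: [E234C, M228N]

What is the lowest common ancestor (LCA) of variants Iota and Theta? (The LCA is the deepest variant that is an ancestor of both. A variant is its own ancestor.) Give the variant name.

Path from root to Iota: Delta -> Lambda -> Iota
  ancestors of Iota: {Delta, Lambda, Iota}
Path from root to Theta: Delta -> Beta -> Theta
  ancestors of Theta: {Delta, Beta, Theta}
Common ancestors: {Delta}
Walk up from Theta: Theta (not in ancestors of Iota), Beta (not in ancestors of Iota), Delta (in ancestors of Iota)
Deepest common ancestor (LCA) = Delta

Answer: Delta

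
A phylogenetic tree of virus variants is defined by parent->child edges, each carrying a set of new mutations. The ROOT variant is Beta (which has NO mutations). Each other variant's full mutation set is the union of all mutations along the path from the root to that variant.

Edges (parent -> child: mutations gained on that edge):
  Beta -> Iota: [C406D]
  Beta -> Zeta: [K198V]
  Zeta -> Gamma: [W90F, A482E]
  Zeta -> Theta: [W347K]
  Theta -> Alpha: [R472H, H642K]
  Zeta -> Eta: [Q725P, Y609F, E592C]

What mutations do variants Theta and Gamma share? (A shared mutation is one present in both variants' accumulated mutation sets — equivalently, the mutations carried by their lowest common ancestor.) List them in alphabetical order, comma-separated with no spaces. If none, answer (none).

Accumulating mutations along path to Theta:
  At Beta: gained [] -> total []
  At Zeta: gained ['K198V'] -> total ['K198V']
  At Theta: gained ['W347K'] -> total ['K198V', 'W347K']
Mutations(Theta) = ['K198V', 'W347K']
Accumulating mutations along path to Gamma:
  At Beta: gained [] -> total []
  At Zeta: gained ['K198V'] -> total ['K198V']
  At Gamma: gained ['W90F', 'A482E'] -> total ['A482E', 'K198V', 'W90F']
Mutations(Gamma) = ['A482E', 'K198V', 'W90F']
Intersection: ['K198V', 'W347K'] ∩ ['A482E', 'K198V', 'W90F'] = ['K198V']

Answer: K198V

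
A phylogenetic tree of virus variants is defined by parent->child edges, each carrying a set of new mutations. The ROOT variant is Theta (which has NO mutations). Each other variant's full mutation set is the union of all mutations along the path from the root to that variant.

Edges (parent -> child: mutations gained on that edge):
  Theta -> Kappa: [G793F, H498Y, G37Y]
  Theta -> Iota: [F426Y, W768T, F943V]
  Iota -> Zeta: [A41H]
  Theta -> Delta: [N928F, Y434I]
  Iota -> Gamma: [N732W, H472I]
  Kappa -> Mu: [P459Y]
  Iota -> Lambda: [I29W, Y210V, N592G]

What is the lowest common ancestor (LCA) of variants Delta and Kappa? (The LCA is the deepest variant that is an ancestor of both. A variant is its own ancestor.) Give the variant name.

Path from root to Delta: Theta -> Delta
  ancestors of Delta: {Theta, Delta}
Path from root to Kappa: Theta -> Kappa
  ancestors of Kappa: {Theta, Kappa}
Common ancestors: {Theta}
Walk up from Kappa: Kappa (not in ancestors of Delta), Theta (in ancestors of Delta)
Deepest common ancestor (LCA) = Theta

Answer: Theta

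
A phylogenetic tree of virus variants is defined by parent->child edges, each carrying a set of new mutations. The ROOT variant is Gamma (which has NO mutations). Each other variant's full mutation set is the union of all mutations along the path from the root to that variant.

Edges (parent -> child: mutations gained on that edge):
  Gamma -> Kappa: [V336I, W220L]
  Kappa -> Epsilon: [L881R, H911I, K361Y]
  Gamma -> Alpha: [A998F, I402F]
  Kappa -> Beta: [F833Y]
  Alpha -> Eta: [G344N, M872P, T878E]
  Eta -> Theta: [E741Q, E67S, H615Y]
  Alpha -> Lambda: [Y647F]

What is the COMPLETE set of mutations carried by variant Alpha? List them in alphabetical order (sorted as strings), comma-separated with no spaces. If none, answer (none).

Answer: A998F,I402F

Derivation:
At Gamma: gained [] -> total []
At Alpha: gained ['A998F', 'I402F'] -> total ['A998F', 'I402F']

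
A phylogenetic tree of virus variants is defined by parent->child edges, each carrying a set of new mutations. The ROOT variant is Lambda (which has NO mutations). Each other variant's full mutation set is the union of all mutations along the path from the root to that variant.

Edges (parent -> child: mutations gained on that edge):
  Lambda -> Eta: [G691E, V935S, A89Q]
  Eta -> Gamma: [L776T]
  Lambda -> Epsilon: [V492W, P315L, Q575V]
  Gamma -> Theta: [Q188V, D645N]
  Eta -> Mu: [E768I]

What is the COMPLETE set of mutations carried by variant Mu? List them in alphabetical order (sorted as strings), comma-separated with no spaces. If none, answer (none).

At Lambda: gained [] -> total []
At Eta: gained ['G691E', 'V935S', 'A89Q'] -> total ['A89Q', 'G691E', 'V935S']
At Mu: gained ['E768I'] -> total ['A89Q', 'E768I', 'G691E', 'V935S']

Answer: A89Q,E768I,G691E,V935S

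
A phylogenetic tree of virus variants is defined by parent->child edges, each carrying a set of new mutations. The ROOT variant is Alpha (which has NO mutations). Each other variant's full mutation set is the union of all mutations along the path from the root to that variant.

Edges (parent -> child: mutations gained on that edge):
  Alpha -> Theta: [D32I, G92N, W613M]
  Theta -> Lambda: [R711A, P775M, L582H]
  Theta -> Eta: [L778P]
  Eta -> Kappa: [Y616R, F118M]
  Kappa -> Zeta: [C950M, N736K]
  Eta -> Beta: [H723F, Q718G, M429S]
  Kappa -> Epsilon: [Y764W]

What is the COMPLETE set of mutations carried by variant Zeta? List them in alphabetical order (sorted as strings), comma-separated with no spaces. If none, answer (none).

Answer: C950M,D32I,F118M,G92N,L778P,N736K,W613M,Y616R

Derivation:
At Alpha: gained [] -> total []
At Theta: gained ['D32I', 'G92N', 'W613M'] -> total ['D32I', 'G92N', 'W613M']
At Eta: gained ['L778P'] -> total ['D32I', 'G92N', 'L778P', 'W613M']
At Kappa: gained ['Y616R', 'F118M'] -> total ['D32I', 'F118M', 'G92N', 'L778P', 'W613M', 'Y616R']
At Zeta: gained ['C950M', 'N736K'] -> total ['C950M', 'D32I', 'F118M', 'G92N', 'L778P', 'N736K', 'W613M', 'Y616R']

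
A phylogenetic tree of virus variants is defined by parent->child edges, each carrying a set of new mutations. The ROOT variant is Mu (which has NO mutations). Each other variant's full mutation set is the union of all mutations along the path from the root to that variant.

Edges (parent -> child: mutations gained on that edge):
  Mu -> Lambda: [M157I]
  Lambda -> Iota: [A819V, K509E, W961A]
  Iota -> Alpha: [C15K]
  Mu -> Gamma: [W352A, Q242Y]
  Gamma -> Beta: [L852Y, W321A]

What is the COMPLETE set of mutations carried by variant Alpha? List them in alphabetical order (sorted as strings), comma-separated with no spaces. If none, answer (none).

Answer: A819V,C15K,K509E,M157I,W961A

Derivation:
At Mu: gained [] -> total []
At Lambda: gained ['M157I'] -> total ['M157I']
At Iota: gained ['A819V', 'K509E', 'W961A'] -> total ['A819V', 'K509E', 'M157I', 'W961A']
At Alpha: gained ['C15K'] -> total ['A819V', 'C15K', 'K509E', 'M157I', 'W961A']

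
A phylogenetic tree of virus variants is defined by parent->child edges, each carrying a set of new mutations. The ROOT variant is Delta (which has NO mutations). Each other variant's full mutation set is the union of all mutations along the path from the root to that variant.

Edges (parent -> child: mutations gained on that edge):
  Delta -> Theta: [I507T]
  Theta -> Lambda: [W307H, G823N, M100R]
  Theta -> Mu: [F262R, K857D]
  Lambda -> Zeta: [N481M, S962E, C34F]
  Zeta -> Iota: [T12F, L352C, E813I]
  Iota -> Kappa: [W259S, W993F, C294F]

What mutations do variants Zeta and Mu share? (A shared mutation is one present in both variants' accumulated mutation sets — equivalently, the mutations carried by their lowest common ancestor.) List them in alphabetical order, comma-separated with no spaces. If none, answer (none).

Accumulating mutations along path to Zeta:
  At Delta: gained [] -> total []
  At Theta: gained ['I507T'] -> total ['I507T']
  At Lambda: gained ['W307H', 'G823N', 'M100R'] -> total ['G823N', 'I507T', 'M100R', 'W307H']
  At Zeta: gained ['N481M', 'S962E', 'C34F'] -> total ['C34F', 'G823N', 'I507T', 'M100R', 'N481M', 'S962E', 'W307H']
Mutations(Zeta) = ['C34F', 'G823N', 'I507T', 'M100R', 'N481M', 'S962E', 'W307H']
Accumulating mutations along path to Mu:
  At Delta: gained [] -> total []
  At Theta: gained ['I507T'] -> total ['I507T']
  At Mu: gained ['F262R', 'K857D'] -> total ['F262R', 'I507T', 'K857D']
Mutations(Mu) = ['F262R', 'I507T', 'K857D']
Intersection: ['C34F', 'G823N', 'I507T', 'M100R', 'N481M', 'S962E', 'W307H'] ∩ ['F262R', 'I507T', 'K857D'] = ['I507T']

Answer: I507T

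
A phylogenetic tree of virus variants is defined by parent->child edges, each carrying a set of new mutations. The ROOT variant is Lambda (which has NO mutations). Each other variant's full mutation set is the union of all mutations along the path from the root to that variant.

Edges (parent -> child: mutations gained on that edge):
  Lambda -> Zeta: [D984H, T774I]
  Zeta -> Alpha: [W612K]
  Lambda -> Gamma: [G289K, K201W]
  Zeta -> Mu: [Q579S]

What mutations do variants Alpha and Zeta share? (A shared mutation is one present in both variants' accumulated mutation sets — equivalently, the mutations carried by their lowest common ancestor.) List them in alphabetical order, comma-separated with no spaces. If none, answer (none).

Accumulating mutations along path to Alpha:
  At Lambda: gained [] -> total []
  At Zeta: gained ['D984H', 'T774I'] -> total ['D984H', 'T774I']
  At Alpha: gained ['W612K'] -> total ['D984H', 'T774I', 'W612K']
Mutations(Alpha) = ['D984H', 'T774I', 'W612K']
Accumulating mutations along path to Zeta:
  At Lambda: gained [] -> total []
  At Zeta: gained ['D984H', 'T774I'] -> total ['D984H', 'T774I']
Mutations(Zeta) = ['D984H', 'T774I']
Intersection: ['D984H', 'T774I', 'W612K'] ∩ ['D984H', 'T774I'] = ['D984H', 'T774I']

Answer: D984H,T774I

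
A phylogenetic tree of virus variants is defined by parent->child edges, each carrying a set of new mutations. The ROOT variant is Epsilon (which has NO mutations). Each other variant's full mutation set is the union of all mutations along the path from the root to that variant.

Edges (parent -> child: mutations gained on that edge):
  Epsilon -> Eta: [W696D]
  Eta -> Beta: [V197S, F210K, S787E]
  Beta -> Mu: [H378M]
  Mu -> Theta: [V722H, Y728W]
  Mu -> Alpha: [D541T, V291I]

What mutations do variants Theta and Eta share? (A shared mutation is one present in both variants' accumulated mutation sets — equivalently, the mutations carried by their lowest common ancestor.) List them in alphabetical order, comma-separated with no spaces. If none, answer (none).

Accumulating mutations along path to Theta:
  At Epsilon: gained [] -> total []
  At Eta: gained ['W696D'] -> total ['W696D']
  At Beta: gained ['V197S', 'F210K', 'S787E'] -> total ['F210K', 'S787E', 'V197S', 'W696D']
  At Mu: gained ['H378M'] -> total ['F210K', 'H378M', 'S787E', 'V197S', 'W696D']
  At Theta: gained ['V722H', 'Y728W'] -> total ['F210K', 'H378M', 'S787E', 'V197S', 'V722H', 'W696D', 'Y728W']
Mutations(Theta) = ['F210K', 'H378M', 'S787E', 'V197S', 'V722H', 'W696D', 'Y728W']
Accumulating mutations along path to Eta:
  At Epsilon: gained [] -> total []
  At Eta: gained ['W696D'] -> total ['W696D']
Mutations(Eta) = ['W696D']
Intersection: ['F210K', 'H378M', 'S787E', 'V197S', 'V722H', 'W696D', 'Y728W'] ∩ ['W696D'] = ['W696D']

Answer: W696D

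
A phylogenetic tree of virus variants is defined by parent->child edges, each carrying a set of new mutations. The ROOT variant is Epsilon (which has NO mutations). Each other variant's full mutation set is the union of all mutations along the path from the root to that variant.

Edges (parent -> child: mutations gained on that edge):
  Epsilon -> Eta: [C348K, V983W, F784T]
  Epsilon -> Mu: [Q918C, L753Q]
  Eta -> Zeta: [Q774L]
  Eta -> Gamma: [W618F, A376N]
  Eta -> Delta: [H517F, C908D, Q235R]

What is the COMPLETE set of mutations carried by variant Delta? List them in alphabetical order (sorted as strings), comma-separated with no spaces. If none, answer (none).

At Epsilon: gained [] -> total []
At Eta: gained ['C348K', 'V983W', 'F784T'] -> total ['C348K', 'F784T', 'V983W']
At Delta: gained ['H517F', 'C908D', 'Q235R'] -> total ['C348K', 'C908D', 'F784T', 'H517F', 'Q235R', 'V983W']

Answer: C348K,C908D,F784T,H517F,Q235R,V983W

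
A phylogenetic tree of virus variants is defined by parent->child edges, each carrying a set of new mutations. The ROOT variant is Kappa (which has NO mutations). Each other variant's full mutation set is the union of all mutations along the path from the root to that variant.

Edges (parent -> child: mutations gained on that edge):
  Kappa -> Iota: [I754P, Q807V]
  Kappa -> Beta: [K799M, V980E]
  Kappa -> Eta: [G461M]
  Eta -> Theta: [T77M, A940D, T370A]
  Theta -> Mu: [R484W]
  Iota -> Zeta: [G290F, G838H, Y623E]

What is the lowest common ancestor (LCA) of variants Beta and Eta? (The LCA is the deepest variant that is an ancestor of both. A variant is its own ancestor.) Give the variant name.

Path from root to Beta: Kappa -> Beta
  ancestors of Beta: {Kappa, Beta}
Path from root to Eta: Kappa -> Eta
  ancestors of Eta: {Kappa, Eta}
Common ancestors: {Kappa}
Walk up from Eta: Eta (not in ancestors of Beta), Kappa (in ancestors of Beta)
Deepest common ancestor (LCA) = Kappa

Answer: Kappa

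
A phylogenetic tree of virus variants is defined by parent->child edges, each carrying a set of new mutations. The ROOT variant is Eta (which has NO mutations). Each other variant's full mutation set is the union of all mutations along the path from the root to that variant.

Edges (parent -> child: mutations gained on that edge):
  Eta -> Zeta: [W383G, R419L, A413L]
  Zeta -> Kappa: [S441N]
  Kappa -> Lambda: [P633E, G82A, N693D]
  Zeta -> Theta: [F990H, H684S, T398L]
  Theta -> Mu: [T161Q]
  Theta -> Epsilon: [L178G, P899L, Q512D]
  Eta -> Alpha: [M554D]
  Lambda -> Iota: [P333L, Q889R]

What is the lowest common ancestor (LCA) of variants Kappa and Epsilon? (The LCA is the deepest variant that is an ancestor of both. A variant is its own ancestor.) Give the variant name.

Path from root to Kappa: Eta -> Zeta -> Kappa
  ancestors of Kappa: {Eta, Zeta, Kappa}
Path from root to Epsilon: Eta -> Zeta -> Theta -> Epsilon
  ancestors of Epsilon: {Eta, Zeta, Theta, Epsilon}
Common ancestors: {Eta, Zeta}
Walk up from Epsilon: Epsilon (not in ancestors of Kappa), Theta (not in ancestors of Kappa), Zeta (in ancestors of Kappa), Eta (in ancestors of Kappa)
Deepest common ancestor (LCA) = Zeta

Answer: Zeta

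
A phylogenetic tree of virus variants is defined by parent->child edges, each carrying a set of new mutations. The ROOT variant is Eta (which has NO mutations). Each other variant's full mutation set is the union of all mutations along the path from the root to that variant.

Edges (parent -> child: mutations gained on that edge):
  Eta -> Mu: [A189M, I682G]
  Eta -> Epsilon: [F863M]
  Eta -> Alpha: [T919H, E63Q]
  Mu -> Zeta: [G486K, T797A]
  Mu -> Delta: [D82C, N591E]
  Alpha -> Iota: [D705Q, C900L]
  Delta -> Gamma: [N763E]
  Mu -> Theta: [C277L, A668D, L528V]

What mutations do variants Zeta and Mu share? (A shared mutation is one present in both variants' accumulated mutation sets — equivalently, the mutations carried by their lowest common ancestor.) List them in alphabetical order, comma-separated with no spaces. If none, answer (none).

Accumulating mutations along path to Zeta:
  At Eta: gained [] -> total []
  At Mu: gained ['A189M', 'I682G'] -> total ['A189M', 'I682G']
  At Zeta: gained ['G486K', 'T797A'] -> total ['A189M', 'G486K', 'I682G', 'T797A']
Mutations(Zeta) = ['A189M', 'G486K', 'I682G', 'T797A']
Accumulating mutations along path to Mu:
  At Eta: gained [] -> total []
  At Mu: gained ['A189M', 'I682G'] -> total ['A189M', 'I682G']
Mutations(Mu) = ['A189M', 'I682G']
Intersection: ['A189M', 'G486K', 'I682G', 'T797A'] ∩ ['A189M', 'I682G'] = ['A189M', 'I682G']

Answer: A189M,I682G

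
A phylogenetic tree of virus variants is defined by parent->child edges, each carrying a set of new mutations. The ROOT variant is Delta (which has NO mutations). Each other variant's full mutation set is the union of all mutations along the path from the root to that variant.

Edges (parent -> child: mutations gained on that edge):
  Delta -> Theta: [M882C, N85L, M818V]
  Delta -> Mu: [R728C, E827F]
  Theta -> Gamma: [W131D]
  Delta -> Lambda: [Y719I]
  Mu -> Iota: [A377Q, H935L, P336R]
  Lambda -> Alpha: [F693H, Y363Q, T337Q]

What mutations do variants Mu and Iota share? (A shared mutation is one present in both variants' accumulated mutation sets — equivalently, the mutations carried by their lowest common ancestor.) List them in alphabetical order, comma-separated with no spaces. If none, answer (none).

Answer: E827F,R728C

Derivation:
Accumulating mutations along path to Mu:
  At Delta: gained [] -> total []
  At Mu: gained ['R728C', 'E827F'] -> total ['E827F', 'R728C']
Mutations(Mu) = ['E827F', 'R728C']
Accumulating mutations along path to Iota:
  At Delta: gained [] -> total []
  At Mu: gained ['R728C', 'E827F'] -> total ['E827F', 'R728C']
  At Iota: gained ['A377Q', 'H935L', 'P336R'] -> total ['A377Q', 'E827F', 'H935L', 'P336R', 'R728C']
Mutations(Iota) = ['A377Q', 'E827F', 'H935L', 'P336R', 'R728C']
Intersection: ['E827F', 'R728C'] ∩ ['A377Q', 'E827F', 'H935L', 'P336R', 'R728C'] = ['E827F', 'R728C']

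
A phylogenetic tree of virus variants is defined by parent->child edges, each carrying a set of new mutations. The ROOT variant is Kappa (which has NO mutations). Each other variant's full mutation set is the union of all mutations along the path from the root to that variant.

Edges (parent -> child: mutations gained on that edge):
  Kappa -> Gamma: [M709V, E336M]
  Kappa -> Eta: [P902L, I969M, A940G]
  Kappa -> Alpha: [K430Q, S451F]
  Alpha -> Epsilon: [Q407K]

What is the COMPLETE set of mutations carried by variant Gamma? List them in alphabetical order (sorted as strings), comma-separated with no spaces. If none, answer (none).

At Kappa: gained [] -> total []
At Gamma: gained ['M709V', 'E336M'] -> total ['E336M', 'M709V']

Answer: E336M,M709V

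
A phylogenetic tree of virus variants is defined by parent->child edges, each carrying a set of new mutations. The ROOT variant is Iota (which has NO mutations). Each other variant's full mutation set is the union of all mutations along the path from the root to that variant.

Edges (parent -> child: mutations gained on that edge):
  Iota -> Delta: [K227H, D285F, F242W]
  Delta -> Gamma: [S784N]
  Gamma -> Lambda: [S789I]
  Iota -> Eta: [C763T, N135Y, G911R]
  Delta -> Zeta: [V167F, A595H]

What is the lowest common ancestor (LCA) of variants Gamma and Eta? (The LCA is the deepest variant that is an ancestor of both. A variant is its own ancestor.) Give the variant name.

Answer: Iota

Derivation:
Path from root to Gamma: Iota -> Delta -> Gamma
  ancestors of Gamma: {Iota, Delta, Gamma}
Path from root to Eta: Iota -> Eta
  ancestors of Eta: {Iota, Eta}
Common ancestors: {Iota}
Walk up from Eta: Eta (not in ancestors of Gamma), Iota (in ancestors of Gamma)
Deepest common ancestor (LCA) = Iota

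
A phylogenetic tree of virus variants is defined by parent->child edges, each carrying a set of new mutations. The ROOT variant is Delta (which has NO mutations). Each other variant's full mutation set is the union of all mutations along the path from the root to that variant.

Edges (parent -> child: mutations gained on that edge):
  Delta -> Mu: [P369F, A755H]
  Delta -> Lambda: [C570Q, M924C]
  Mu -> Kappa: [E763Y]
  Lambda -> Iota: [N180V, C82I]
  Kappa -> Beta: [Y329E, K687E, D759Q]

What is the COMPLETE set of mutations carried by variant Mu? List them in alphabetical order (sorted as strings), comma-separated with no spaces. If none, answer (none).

Answer: A755H,P369F

Derivation:
At Delta: gained [] -> total []
At Mu: gained ['P369F', 'A755H'] -> total ['A755H', 'P369F']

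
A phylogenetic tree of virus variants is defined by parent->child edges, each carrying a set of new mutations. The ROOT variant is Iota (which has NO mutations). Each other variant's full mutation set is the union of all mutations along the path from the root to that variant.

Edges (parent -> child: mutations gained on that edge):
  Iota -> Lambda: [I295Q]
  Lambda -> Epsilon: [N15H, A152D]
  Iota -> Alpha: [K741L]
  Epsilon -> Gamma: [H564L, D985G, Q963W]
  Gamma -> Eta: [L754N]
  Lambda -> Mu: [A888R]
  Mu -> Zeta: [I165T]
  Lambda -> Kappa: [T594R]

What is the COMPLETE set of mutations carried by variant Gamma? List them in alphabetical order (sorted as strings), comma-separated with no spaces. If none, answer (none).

Answer: A152D,D985G,H564L,I295Q,N15H,Q963W

Derivation:
At Iota: gained [] -> total []
At Lambda: gained ['I295Q'] -> total ['I295Q']
At Epsilon: gained ['N15H', 'A152D'] -> total ['A152D', 'I295Q', 'N15H']
At Gamma: gained ['H564L', 'D985G', 'Q963W'] -> total ['A152D', 'D985G', 'H564L', 'I295Q', 'N15H', 'Q963W']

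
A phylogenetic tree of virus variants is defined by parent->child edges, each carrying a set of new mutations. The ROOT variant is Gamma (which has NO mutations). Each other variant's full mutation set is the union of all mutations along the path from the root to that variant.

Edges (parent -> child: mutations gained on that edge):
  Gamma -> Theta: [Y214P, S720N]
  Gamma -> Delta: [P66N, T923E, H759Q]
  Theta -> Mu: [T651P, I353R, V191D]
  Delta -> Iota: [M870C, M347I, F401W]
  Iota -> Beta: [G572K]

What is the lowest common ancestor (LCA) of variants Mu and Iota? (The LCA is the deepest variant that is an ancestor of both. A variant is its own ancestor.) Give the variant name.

Path from root to Mu: Gamma -> Theta -> Mu
  ancestors of Mu: {Gamma, Theta, Mu}
Path from root to Iota: Gamma -> Delta -> Iota
  ancestors of Iota: {Gamma, Delta, Iota}
Common ancestors: {Gamma}
Walk up from Iota: Iota (not in ancestors of Mu), Delta (not in ancestors of Mu), Gamma (in ancestors of Mu)
Deepest common ancestor (LCA) = Gamma

Answer: Gamma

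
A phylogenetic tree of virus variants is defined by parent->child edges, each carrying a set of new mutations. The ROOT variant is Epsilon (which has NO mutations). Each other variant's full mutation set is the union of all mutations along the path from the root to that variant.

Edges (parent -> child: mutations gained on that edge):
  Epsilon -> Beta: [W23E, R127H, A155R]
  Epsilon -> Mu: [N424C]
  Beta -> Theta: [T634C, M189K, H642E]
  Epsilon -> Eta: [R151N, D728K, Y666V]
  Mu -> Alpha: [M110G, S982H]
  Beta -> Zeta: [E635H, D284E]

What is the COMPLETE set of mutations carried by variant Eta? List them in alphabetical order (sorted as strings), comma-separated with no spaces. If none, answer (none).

At Epsilon: gained [] -> total []
At Eta: gained ['R151N', 'D728K', 'Y666V'] -> total ['D728K', 'R151N', 'Y666V']

Answer: D728K,R151N,Y666V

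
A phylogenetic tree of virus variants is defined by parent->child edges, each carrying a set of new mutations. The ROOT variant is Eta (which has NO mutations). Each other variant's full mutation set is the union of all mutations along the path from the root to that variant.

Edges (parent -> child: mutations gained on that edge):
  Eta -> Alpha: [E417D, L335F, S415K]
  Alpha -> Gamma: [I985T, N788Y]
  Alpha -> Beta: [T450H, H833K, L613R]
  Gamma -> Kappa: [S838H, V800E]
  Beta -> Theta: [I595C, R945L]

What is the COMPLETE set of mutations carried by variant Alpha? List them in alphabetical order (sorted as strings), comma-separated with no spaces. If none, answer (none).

Answer: E417D,L335F,S415K

Derivation:
At Eta: gained [] -> total []
At Alpha: gained ['E417D', 'L335F', 'S415K'] -> total ['E417D', 'L335F', 'S415K']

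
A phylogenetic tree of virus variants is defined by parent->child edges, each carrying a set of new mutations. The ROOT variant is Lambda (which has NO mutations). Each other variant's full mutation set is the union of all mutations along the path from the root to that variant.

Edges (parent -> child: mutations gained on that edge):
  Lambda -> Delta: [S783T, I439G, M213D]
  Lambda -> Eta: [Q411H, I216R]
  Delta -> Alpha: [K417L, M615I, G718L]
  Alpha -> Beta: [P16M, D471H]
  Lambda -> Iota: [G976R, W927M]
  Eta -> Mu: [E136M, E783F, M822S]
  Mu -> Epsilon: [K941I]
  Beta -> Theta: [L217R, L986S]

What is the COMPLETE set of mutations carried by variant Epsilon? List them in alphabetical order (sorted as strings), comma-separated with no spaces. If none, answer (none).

At Lambda: gained [] -> total []
At Eta: gained ['Q411H', 'I216R'] -> total ['I216R', 'Q411H']
At Mu: gained ['E136M', 'E783F', 'M822S'] -> total ['E136M', 'E783F', 'I216R', 'M822S', 'Q411H']
At Epsilon: gained ['K941I'] -> total ['E136M', 'E783F', 'I216R', 'K941I', 'M822S', 'Q411H']

Answer: E136M,E783F,I216R,K941I,M822S,Q411H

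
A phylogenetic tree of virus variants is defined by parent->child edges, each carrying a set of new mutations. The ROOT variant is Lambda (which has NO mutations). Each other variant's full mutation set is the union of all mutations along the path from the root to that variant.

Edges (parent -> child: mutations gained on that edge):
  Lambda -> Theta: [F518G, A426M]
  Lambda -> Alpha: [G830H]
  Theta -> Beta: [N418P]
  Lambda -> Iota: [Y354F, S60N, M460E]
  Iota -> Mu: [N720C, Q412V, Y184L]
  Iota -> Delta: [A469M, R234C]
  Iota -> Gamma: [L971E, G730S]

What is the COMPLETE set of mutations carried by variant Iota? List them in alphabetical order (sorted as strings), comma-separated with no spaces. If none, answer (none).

Answer: M460E,S60N,Y354F

Derivation:
At Lambda: gained [] -> total []
At Iota: gained ['Y354F', 'S60N', 'M460E'] -> total ['M460E', 'S60N', 'Y354F']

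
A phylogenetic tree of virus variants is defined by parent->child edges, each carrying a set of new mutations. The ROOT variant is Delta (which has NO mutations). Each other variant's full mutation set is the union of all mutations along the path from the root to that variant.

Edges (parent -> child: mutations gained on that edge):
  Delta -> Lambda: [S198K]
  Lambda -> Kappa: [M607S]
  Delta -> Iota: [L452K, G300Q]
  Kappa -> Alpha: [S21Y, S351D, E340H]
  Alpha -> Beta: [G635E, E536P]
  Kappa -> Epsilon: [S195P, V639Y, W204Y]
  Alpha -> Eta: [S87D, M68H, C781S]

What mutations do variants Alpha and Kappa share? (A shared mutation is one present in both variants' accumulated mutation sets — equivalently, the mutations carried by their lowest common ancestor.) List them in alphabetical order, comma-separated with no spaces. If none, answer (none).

Accumulating mutations along path to Alpha:
  At Delta: gained [] -> total []
  At Lambda: gained ['S198K'] -> total ['S198K']
  At Kappa: gained ['M607S'] -> total ['M607S', 'S198K']
  At Alpha: gained ['S21Y', 'S351D', 'E340H'] -> total ['E340H', 'M607S', 'S198K', 'S21Y', 'S351D']
Mutations(Alpha) = ['E340H', 'M607S', 'S198K', 'S21Y', 'S351D']
Accumulating mutations along path to Kappa:
  At Delta: gained [] -> total []
  At Lambda: gained ['S198K'] -> total ['S198K']
  At Kappa: gained ['M607S'] -> total ['M607S', 'S198K']
Mutations(Kappa) = ['M607S', 'S198K']
Intersection: ['E340H', 'M607S', 'S198K', 'S21Y', 'S351D'] ∩ ['M607S', 'S198K'] = ['M607S', 'S198K']

Answer: M607S,S198K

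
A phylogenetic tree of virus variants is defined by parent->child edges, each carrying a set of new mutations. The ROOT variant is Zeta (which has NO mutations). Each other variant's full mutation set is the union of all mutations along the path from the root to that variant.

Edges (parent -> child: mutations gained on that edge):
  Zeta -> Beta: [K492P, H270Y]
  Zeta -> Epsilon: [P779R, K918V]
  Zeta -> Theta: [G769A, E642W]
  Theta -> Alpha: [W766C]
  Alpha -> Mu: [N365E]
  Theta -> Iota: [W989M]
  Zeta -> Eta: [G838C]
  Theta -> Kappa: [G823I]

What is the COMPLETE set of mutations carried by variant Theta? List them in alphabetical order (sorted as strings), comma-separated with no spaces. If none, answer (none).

At Zeta: gained [] -> total []
At Theta: gained ['G769A', 'E642W'] -> total ['E642W', 'G769A']

Answer: E642W,G769A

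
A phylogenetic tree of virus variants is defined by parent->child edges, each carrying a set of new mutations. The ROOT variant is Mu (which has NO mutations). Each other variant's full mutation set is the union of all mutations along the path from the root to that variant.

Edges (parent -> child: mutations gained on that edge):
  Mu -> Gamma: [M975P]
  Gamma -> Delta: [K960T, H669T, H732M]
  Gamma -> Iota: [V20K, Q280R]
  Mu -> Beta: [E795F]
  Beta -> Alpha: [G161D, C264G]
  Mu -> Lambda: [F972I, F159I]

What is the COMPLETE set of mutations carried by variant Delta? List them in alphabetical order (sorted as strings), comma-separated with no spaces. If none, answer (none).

At Mu: gained [] -> total []
At Gamma: gained ['M975P'] -> total ['M975P']
At Delta: gained ['K960T', 'H669T', 'H732M'] -> total ['H669T', 'H732M', 'K960T', 'M975P']

Answer: H669T,H732M,K960T,M975P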